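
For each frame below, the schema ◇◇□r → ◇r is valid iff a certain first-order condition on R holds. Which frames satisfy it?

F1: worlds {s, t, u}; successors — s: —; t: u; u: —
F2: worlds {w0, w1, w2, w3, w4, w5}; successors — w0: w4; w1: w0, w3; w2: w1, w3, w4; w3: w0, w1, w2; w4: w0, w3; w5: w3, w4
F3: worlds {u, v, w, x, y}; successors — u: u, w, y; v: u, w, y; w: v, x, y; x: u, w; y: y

The schema corresponds to a generalized confluence (Geach) condition: ∀x ∀y (xR²y → ∃w (yRw ∧ xRw)).
F1: ✓.
F2: fails — w0R²w3 but no w with w3Rw and w0Rw.
F3: fails — xR²w but no t with wRt and xRt.

F1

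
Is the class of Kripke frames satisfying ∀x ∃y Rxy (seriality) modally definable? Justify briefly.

The condition is seriality. A defining modal formula is □q → ◇q.

Yes, by □q → ◇q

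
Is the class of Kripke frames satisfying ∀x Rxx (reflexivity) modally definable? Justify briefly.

Definable; □r → r defines it

Yes: it is reflexivity, defined by the T schema □r → r.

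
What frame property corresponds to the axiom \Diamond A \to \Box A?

This is the CD axiom.
Its frame correspondent is partial functionality — \forall x \forall y \forall z (Rxy \wedge Rxz \to y = z).

partial functionality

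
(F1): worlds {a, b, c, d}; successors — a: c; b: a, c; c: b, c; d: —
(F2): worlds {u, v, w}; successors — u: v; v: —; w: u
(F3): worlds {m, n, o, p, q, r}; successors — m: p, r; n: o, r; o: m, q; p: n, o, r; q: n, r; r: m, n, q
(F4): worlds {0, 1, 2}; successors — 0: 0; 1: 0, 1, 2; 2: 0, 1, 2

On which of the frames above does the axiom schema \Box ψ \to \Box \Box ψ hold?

Frame correspondent (Sahlqvist): \forall x \forall y \forall z (Rxy \wedge Ryz \to Rxz) — i.e. transitivity.
(F1): fails — Rbc and Rcb but not Rbb.
(F2): fails — Rwu and Ruv but not Rwv.
(F3): fails — Rnr and Rrm but not Rnm.
(F4): condition met.
Valid on: (F4).

(F4)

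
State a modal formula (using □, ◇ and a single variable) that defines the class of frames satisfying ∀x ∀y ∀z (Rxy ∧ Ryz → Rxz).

□ψ → □□ψ

A defining formula is □ψ → □□ψ (the 4 axiom).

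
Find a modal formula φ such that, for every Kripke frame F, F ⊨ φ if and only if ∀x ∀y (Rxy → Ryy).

□(□s → s)

The condition is shift-reflexivity. The T□ schema □(□s → s) defines it.
Suppose □(□s→s) is valid. Take Rxy and set V(s)={w : Ryw}. Then at y, □s holds; since □(□s→s) at x, □s→s at y, so s at y, i.e. Ryy.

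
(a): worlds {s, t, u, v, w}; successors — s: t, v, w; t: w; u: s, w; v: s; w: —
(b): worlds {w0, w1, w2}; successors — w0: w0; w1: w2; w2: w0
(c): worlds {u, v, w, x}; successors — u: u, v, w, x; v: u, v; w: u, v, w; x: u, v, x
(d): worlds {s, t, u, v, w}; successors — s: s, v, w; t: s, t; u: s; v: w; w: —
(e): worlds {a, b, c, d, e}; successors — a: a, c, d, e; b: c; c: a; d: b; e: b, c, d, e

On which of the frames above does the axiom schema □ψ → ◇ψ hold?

The schema corresponds to seriality: ∀x ∃y Rxy.
(a): fails — world w has no successor.
(b): holds.
(c): holds.
(d): fails — world w has no successor.
(e): holds.

(b), (c), (e)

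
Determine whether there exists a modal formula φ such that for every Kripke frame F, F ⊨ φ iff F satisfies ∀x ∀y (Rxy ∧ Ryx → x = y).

Any modally definable frame class is closed under surjective bounded morphisms.
The 6-cycle (worlds s,t,u,v,w,x with s→t→u→v→w→x→s) is antisymmetric. Sending even-indexed worlds to • and odd-indexed worlds to ∘ is a surjective bounded morphism onto the two-world frame with •↔∘, which is not antisymmetric.
Hence antisymmetry is not modally definable.

No — not modally definable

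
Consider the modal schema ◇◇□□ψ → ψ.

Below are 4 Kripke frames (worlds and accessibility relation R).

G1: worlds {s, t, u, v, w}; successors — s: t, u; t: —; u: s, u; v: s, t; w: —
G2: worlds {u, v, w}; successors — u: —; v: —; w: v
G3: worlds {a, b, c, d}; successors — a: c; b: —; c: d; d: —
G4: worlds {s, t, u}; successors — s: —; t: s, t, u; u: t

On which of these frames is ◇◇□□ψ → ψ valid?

G2

Frame correspondent (Sahlqvist): ∀x ∀y (xR²y → ∃w (yR²w ∧ x = w)) — i.e. a generalized confluence (Geach) condition.
G1: fails — uR²t but no w* with tR²w* and u=w*.
G2: satisfies the condition.
G3: fails — aR²d but no w with dR²w and a=w.
G4: fails — tR²s but no w with sR²w and t=w.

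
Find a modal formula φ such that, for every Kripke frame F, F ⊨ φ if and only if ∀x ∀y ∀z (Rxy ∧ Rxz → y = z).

The condition is partial functionality. The CD schema ◇r → □r defines it.
Suppose ◇r→□r is valid. Take Rxy, Rxz and set V(r)={y}. Then ◇r at x, so □r at x, so r at z, i.e. z=y.

◇r → □r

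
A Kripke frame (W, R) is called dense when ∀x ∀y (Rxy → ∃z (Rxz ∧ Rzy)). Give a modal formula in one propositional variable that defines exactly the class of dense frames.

□□q → □q

A defining formula is □□q → □q (the C4 axiom).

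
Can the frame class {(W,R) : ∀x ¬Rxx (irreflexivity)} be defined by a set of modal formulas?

Modal frame validity is preserved under surjective bounded morphisms.
The 5-cycle (worlds s,t,u,v,w with s→t→u→v→w→s) is irreflexive, and the map sending every world to a single reflexive point • is a surjective bounded morphism (forth: every edge maps to (•,•); back: every world has a successor). So any modal formula valid on the 5-cycle is also valid on the reflexive point, which is not irreflexive.
So no modal formula (or set of formulas) defines exactly the irreflexive frames.

No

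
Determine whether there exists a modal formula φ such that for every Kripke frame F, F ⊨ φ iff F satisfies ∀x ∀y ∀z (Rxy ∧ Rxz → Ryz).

This is a Sahlqvist condition; the 5 axiom ◇q → □◇q defines it.
Suppose ◇q→□◇q is valid. Take Rxy, Rxz and set V(q)={y}. Then ◇q at x, so □◇q at x, so ◇q at z, so some w with Rzw has q; w=y, i.e. Rzy. By symmetry of the argument, Ryz.

Definable; ◇q → □◇q defines it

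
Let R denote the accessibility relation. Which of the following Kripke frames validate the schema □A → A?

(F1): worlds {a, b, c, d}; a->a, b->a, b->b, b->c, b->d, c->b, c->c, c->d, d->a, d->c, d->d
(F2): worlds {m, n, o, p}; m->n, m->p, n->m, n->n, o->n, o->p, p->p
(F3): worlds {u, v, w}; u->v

The schema corresponds to reflexivity: ∀x Rxx.
(F1): ✓.
(F2): fails — world m does not see itself.
(F3): fails — world u does not see itself.

(F1)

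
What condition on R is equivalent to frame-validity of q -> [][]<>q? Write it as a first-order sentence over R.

forall x forall z (x R^2 z -> exists w (x = w & zRw))

This is a Sahlqvist (Geach-type) schema ◇^0□^0q → □^2◇^1q.
Minimal-valuation argument: fix x; take any y with xR^0y and any z with xR^2z. Set V(q) to the set of worlds R-reachable from y in exactly 0 steps. Then □^0q holds at y, so the antecedent holds at x; validity forces ◇^1q at z, giving a w with zR^1w and yR^0w.
First-order correspondent: forall x forall z (x R^2 z -> exists w (x = w & zRw)).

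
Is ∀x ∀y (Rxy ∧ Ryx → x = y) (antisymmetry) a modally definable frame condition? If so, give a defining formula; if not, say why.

Any modally definable frame class is closed under surjective bounded morphisms.
The 8-cycle (worlds s,t,u,v,w,x,y,z with s→t→u→v→w→x→y→z→s) is antisymmetric. Sending even-indexed worlds to s and odd-indexed worlds to t is a surjective bounded morphism onto the two-world frame with s↔t, which is not antisymmetric.
Hence antisymmetry is not modally definable.

Not definable by any modal formula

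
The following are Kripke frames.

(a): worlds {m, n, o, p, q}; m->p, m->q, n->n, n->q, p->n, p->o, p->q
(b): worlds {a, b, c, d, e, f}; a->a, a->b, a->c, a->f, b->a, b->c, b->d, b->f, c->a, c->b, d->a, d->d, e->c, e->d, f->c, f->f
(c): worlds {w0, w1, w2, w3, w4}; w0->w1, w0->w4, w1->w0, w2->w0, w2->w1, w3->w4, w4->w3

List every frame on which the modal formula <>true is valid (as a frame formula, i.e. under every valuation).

(b), (c)

This is the axiom for seriality; its first-order frame correspondent is forall x exists y Rxy.
(a): fails — world o has no successor.
(b): satisfies the condition.
(c): satisfies the condition.
Valid on: (b), (c).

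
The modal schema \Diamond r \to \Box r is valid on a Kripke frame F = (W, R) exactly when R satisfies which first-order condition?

This is the CD axiom.
It corresponds to partial functionality: \forall x \forall y \forall z (Rxy \wedge Rxz \to y = z).

Partial functionality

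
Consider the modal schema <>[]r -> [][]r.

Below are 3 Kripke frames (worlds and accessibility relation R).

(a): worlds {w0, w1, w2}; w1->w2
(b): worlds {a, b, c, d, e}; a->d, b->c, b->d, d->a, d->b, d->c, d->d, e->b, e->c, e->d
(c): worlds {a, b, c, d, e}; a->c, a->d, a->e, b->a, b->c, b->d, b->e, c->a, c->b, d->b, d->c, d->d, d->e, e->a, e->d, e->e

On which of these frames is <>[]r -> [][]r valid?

(a)

This is the axiom for a generalized confluence (Geach) condition; its first-order frame correspondent is forall x forall y forall z ((xRy & x R^2 z) -> exists w (yRw & z = w)).
(a): condition met.
(b): fails — bRc, bR²a but no w with cRw and a=w.
(c): fails — aRc, aR²c but no w with cRw and c=w.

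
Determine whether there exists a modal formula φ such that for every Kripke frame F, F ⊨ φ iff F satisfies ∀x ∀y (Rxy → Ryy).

Yes: it is shift-reflexivity, defined by the T□ schema □(□r → r).
Suppose □(□r→r) is valid. Take Rxy and set V(r)={w : Ryw}. Then at y, □r holds; since □(□r→r) at x, □r→r at y, so r at y, i.e. Ryy.

Definable; □(□r → r) defines it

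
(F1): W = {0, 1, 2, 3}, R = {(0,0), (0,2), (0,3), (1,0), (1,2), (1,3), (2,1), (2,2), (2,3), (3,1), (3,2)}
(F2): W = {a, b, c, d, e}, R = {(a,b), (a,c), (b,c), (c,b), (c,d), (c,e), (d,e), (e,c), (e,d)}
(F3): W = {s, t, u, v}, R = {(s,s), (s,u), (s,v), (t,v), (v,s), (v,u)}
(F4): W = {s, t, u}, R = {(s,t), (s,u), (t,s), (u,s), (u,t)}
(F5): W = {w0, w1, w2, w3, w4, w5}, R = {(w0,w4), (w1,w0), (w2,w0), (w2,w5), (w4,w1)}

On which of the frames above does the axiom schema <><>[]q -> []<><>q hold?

The schema corresponds to a generalized confluence (Geach) condition: forall x forall y forall z ((x R^2 y & xRz) -> exists w (yRw & z R^2 w)).
(F1): satisfies the condition.
(F2): fails — aR²b, aRb but no w with bRw and bR²w.
(F3): fails — sR²s, sRu but no w with sRw and uR²w.
(F4): fails — sR²t, sRt but no w with tRw and tR²w.
(F5): fails — w2R²w4, w2Rw5 but no w with w4Rw and w5R²w.

(F1)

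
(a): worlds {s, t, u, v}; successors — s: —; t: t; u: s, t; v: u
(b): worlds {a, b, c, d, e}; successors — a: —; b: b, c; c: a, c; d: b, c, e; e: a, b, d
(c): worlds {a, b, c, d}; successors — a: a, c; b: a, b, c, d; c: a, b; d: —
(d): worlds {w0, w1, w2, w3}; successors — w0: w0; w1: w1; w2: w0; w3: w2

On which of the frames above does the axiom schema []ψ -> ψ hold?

none

This is the axiom for reflexivity; its first-order frame correspondent is forall x Rxx.
(a): fails — world s does not see itself.
(b): fails — world a does not see itself.
(c): fails — world c does not see itself.
(d): fails — world w2 does not see itself.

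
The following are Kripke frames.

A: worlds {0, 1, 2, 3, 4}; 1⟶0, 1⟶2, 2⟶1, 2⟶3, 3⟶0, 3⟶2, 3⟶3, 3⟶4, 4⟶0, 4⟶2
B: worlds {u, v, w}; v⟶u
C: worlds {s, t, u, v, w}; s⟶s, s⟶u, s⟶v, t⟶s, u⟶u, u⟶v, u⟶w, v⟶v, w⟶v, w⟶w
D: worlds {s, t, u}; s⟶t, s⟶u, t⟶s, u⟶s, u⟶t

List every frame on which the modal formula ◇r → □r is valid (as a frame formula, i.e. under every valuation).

B

The schema corresponds to partial functionality: ∀x ∀y ∀z (Rxy ∧ Rxz → y = z).
A: fails — 1 sees both 0 and 2.
B: condition met.
C: fails — s sees both s and u.
D: fails — s sees both t and u.
Valid on: B.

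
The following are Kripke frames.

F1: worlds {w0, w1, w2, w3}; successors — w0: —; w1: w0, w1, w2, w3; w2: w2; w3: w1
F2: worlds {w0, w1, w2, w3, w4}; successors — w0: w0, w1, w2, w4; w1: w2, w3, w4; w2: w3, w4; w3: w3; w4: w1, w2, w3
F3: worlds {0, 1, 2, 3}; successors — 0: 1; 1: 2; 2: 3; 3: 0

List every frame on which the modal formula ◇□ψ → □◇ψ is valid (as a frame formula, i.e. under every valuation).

F2, F3

This is the axiom for convergence; its first-order frame correspondent is ∀x ∀y ∀z (Rxy ∧ Rxz → ∃w (Ryw ∧ Rzw)).
F1: fails — Rw1w2 and Rw1w0 but w2 and w0 have no common successor.
F2: condition met.
F3: condition met.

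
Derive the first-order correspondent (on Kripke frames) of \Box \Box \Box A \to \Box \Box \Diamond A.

This is a Sahlqvist (Geach-type) schema ◇^0□^3A → □^2◇^1A.
Minimal-valuation argument: fix x; take any y with xR^0y and any z with xR^2z. Set V(A) to the set of worlds R-reachable from y in exactly 3 steps. Then □^3A holds at y, so the antecedent holds at x; validity forces ◇^1A at z, giving a w with zR^1w and yR^3w.
First-order correspondent: \forall x \forall z (x R^2 z \to \exists w (x R^3 w \wedge zRw)).

\forall x \forall z (x R^2 z \to \exists w (x R^3 w \wedge zRw))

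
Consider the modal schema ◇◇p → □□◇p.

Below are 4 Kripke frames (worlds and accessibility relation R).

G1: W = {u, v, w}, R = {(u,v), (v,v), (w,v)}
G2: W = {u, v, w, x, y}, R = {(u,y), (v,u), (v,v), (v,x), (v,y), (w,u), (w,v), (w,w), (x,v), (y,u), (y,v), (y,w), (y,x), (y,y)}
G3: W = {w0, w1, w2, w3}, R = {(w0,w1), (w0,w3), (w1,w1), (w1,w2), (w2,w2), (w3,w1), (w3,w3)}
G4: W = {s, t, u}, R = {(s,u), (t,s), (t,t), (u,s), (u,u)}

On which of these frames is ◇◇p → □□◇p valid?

G1

This is the axiom for a generalized confluence (Geach) condition; its first-order frame correspondent is ∀x ∀y ∀z ((xR²y ∧ xR²z) → ∃w (y = w ∧ zRw)).
G1: holds.
G2: fails — uR²u, uR²u but no t with u=t and uRt.
G3: fails — w0R²w1, w0R²w2 but no w with w1=w and w2Rw.
G4: fails — sR²s, sR²s but no w with s=w and sRw.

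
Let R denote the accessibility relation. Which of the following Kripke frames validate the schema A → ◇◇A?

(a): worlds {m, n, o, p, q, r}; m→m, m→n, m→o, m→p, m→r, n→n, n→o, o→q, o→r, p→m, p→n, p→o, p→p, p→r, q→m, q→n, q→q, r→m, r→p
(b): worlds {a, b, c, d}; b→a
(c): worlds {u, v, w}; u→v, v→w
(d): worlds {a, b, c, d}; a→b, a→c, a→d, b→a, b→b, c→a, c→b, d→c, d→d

(d)

Frame correspondent (Sahlqvist): ∀x ∃w (x = w ∧ xR²w) — i.e. a generalized confluence (Geach) condition.
(a): fails — at o but no w with o=w and oR²w.
(b): fails — at a but no w with a=w and aR²w.
(c): fails — at u but no t with u=t and uR²t.
(d): ✓.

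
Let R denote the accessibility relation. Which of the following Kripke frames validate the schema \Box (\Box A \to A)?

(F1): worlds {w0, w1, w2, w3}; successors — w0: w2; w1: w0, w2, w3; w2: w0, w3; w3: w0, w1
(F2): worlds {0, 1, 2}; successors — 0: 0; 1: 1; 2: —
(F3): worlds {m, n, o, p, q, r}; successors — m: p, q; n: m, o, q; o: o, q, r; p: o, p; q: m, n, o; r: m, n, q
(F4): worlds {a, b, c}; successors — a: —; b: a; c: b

(F2)

Frame correspondent (Sahlqvist): \forall x \forall y (Rxy \to Ryy) — i.e. shift-reflexivity.
(F1): fails — Rw1w2 but not Rw2w2.
(F2): condition met.
(F3): fails — Rrm but not Rmm.
(F4): fails — Rba but not Raa.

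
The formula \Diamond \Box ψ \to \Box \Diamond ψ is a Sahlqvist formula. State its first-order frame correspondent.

Suppose ◇□ψ→□◇ψ is valid. Take Rxy, Rxz and set V(ψ)={w : Ryw}. Then □ψ at y so ◇□ψ at x, so □◇ψ at x, so ◇ψ at z, giving w with Rzw and Ryw.
The converse is a direct semantic check.
So the correspondent is convergence.

Convergence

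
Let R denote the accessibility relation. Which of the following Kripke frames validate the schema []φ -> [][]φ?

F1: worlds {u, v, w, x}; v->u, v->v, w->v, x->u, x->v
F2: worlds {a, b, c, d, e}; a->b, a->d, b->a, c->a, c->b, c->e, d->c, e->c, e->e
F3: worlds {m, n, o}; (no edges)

This is the axiom for transitivity; its first-order frame correspondent is forall x forall y forall z (Rxy & Ryz -> Rxz).
F1: fails — Rwv and Rvu but not Rwu.
F2: fails — Rdc and Rcb but not Rdb.
F3: condition met.
Valid on: F3.

F3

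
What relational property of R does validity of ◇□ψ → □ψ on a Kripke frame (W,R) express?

This schema is equivalent to the 5 axiom ◇ψ → □◇ψ.
It corresponds to the Euclidean property: ∀x ∀y ∀z (Rxy ∧ Rxz → Ryz).

the Euclidean property: ∀x ∀y ∀z (Rxy ∧ Rxz → Ryz)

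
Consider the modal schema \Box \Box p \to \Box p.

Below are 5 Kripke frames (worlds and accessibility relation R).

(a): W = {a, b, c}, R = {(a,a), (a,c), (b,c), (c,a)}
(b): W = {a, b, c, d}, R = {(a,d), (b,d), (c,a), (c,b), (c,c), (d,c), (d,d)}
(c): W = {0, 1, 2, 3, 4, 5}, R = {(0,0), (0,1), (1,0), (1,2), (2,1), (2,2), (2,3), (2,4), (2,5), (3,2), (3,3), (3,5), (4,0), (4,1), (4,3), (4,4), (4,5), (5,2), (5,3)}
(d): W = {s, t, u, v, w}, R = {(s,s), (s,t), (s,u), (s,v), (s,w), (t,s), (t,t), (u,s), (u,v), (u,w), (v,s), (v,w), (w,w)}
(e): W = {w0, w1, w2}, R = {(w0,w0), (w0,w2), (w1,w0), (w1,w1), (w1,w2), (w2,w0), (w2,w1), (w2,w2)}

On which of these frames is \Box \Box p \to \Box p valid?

(b), (c), (d), (e)

The schema corresponds to density: \forall x \forall y (Rxy \to \exists z (Rxz \wedge Rzy)).
(a): fails — Rbc but no z with Rbz and Rzc.
(b): condition met.
(c): condition met.
(d): condition met.
(e): condition met.
Valid on: (b), (c), (d), (e).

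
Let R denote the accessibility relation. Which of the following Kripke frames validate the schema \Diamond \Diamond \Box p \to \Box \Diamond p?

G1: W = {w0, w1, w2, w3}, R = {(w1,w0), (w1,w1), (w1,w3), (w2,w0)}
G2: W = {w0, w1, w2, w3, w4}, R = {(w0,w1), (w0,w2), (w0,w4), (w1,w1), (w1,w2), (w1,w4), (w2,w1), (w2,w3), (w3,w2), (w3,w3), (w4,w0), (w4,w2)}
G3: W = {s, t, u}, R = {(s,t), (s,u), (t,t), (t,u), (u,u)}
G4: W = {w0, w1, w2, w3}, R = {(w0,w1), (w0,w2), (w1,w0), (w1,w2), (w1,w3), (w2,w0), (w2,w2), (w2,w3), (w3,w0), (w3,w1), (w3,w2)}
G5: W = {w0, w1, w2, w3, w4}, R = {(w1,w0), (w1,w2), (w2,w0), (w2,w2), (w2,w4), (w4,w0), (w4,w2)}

G3, G4

Frame correspondent (Sahlqvist): \forall x \forall y \forall z ((x R^2 y \wedge xRz) \to \exists w (yRw \wedge zRw)) — i.e. a generalized confluence (Geach) condition.
G1: fails — w1R²w0, w1Rw0 but no w with w0Rw and w0Rw.
G2: fails — w0R²w2, w0Rw4 but no w with w2Rw and w4Rw.
G3: holds.
G4: holds.
G5: fails — w1R²w0, w1Rw0 but no w with w0Rw and w0Rw.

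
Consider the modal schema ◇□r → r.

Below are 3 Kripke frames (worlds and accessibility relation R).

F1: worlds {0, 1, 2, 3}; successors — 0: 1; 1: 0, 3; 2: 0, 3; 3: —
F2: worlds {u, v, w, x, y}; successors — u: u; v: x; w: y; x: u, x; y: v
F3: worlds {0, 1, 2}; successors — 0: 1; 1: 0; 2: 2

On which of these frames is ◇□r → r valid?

F3

The schema corresponds to symmetry: ∀x ∀y (Rxy → Ryx).
F1: fails — R23 but not R32.
F2: fails — Rvx but not Rxv.
F3: ✓.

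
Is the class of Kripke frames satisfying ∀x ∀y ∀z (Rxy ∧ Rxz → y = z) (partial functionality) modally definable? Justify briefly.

This is a Sahlqvist condition; the CD axiom ◇q → □q defines it.
Suppose ◇q→□q is valid. Take Rxy, Rxz and set V(q)={y}. Then ◇q at x, so □q at x, so q at z, i.e. z=y.

Yes, by ◇q → □q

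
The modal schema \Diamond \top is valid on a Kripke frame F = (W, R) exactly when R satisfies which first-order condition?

seriality

◇⊤ holds at w iff w has a successor, so frame-validity of ◇⊤ is exactly seriality. Equivalently via □r → ◇r:
Suppose □r→◇r is valid. At any x set V(r)=W. Then □r at x, so ◇r at x, so x has a successor.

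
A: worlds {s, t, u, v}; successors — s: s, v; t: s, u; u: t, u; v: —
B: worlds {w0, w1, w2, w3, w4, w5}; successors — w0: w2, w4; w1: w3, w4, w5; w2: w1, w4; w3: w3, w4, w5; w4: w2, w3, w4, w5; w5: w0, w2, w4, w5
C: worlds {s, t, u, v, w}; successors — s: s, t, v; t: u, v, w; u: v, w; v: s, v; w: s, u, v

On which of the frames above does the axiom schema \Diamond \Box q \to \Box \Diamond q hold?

This is the axiom for convergence; its first-order frame correspondent is \forall x \forall y \forall z (Rxy \wedge Rxz \to \exists w (Ryw \wedge Rzw)).
A: fails — Rsv and Rsv but v and v have no common successor.
B: holds.
C: holds.

B, C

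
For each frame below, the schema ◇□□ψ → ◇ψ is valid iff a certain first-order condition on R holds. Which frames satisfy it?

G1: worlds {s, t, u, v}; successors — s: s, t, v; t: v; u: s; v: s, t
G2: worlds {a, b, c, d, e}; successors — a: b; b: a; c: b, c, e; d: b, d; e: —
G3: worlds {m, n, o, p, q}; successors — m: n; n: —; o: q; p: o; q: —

G1

This is the axiom for a generalized confluence (Geach) condition; its first-order frame correspondent is ∀x ∀y (xRy → ∃w (yR²w ∧ xRw)).
G1: ✓.
G2: fails — cRe but no w with eR²w and cRw.
G3: fails — mRn but no w with nR²w and mRw.
Valid on: G1.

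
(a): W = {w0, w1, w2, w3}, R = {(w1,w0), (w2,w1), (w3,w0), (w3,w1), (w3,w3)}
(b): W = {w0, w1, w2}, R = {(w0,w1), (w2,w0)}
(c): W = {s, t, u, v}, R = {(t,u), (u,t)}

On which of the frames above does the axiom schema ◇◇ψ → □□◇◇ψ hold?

(c)

The schema corresponds to a generalized confluence (Geach) condition: ∀x ∀y ∀z ((xR²y ∧ xR²z) → ∃w (y = w ∧ zR²w)).
(a): fails — w2R²w0, w2R²w0 but no w with w0=w and w0R²w.
(b): fails — w2R²w1, w2R²w1 but no w with w1=w and w1R²w.
(c): satisfies the condition.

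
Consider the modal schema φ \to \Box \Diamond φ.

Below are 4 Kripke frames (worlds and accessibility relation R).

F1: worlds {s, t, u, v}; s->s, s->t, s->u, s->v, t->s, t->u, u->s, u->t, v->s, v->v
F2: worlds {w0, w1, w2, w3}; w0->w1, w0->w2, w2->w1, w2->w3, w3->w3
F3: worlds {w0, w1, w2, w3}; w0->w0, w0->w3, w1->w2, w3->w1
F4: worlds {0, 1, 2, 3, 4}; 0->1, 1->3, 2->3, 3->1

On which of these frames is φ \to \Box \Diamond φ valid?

F1

The schema corresponds to symmetry: \forall x \forall y (Rxy \to Ryx).
F1: ✓.
F2: fails — Rw0w1 but not Rw1w0.
F3: fails — Rw1w2 but not Rw2w1.
F4: fails — R01 but not R10.
Valid on: F1.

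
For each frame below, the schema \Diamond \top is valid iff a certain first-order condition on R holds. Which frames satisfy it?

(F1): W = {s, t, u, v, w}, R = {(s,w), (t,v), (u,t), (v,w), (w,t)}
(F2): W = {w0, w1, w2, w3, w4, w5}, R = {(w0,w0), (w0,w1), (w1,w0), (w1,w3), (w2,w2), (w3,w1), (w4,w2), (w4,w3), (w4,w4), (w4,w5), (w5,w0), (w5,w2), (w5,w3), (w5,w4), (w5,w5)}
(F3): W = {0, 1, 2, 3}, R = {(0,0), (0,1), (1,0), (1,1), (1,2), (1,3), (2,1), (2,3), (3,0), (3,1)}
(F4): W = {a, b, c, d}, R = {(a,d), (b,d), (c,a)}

(F1), (F2), (F3)

The schema corresponds to seriality: \forall x \exists y Rxy.
(F1): holds.
(F2): holds.
(F3): holds.
(F4): fails — world d has no successor.
Valid on: (F1), (F2), (F3).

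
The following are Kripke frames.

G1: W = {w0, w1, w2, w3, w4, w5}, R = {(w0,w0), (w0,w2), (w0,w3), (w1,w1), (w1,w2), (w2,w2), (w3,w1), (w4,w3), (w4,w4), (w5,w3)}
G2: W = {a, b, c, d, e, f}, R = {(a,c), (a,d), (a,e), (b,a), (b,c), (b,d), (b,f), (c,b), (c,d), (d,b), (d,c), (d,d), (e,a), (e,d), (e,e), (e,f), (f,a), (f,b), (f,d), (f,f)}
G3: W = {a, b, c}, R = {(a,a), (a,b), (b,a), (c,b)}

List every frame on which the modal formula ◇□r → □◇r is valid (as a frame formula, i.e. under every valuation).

The schema corresponds to convergence: ∀x ∀y ∀z (Rxy ∧ Rxz → ∃w (Ryw ∧ Rzw)).
G1: fails — Rw0w2 and Rw0w3 but w2 and w3 have no common successor.
G2: holds.
G3: holds.
Valid on: G2, G3.

G2, G3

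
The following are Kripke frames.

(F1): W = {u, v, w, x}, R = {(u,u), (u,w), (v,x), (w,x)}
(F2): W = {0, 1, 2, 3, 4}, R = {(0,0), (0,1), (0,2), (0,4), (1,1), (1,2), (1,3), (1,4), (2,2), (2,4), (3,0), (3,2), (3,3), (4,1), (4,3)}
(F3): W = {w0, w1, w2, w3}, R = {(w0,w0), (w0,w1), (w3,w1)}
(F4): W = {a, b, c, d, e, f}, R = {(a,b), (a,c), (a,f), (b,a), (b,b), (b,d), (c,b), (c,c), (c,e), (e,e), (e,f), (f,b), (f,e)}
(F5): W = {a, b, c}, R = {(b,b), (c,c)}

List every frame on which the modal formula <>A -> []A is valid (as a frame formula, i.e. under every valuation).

This is the axiom for partial functionality; its first-order frame correspondent is forall x forall y forall z (Rxy & Rxz -> y = z).
(F1): fails — u sees both u and w.
(F2): fails — 0 sees both 0 and 1.
(F3): fails — w0 sees both w0 and w1.
(F4): fails — a sees both b and c.
(F5): holds.

(F5)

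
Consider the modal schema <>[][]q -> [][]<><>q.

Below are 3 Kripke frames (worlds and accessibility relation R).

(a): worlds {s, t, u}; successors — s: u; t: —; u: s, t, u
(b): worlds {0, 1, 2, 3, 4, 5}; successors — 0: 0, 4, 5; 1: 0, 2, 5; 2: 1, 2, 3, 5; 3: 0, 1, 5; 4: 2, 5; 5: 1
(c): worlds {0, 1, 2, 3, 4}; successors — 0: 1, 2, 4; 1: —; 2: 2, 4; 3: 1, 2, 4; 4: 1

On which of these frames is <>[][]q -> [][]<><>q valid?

(b)

The schema corresponds to a generalized confluence (Geach) condition: forall x forall y forall z ((xRy & x R^2 z) -> exists w (y R^2 w & z R^2 w)).
(a): fails — sRu, sR²t but no w with uR²w and tR²w.
(b): satisfies the condition.
(c): fails — 0R1, 0R²1 but no w with 1R²w and 1R²w.
Valid on: (b).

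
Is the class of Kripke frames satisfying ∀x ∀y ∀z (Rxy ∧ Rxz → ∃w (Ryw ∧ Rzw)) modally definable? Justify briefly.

Yes: it is convergence, defined by the .2 schema ◇□r → □◇r.
Suppose ◇□r→□◇r is valid. Take Rxy, Rxz and set V(r)={w : Ryw}. Then □r at y so ◇□r at x, so □◇r at x, so ◇r at z, giving w with Rzw and Ryw.

Yes — defined by ◇□r → □◇r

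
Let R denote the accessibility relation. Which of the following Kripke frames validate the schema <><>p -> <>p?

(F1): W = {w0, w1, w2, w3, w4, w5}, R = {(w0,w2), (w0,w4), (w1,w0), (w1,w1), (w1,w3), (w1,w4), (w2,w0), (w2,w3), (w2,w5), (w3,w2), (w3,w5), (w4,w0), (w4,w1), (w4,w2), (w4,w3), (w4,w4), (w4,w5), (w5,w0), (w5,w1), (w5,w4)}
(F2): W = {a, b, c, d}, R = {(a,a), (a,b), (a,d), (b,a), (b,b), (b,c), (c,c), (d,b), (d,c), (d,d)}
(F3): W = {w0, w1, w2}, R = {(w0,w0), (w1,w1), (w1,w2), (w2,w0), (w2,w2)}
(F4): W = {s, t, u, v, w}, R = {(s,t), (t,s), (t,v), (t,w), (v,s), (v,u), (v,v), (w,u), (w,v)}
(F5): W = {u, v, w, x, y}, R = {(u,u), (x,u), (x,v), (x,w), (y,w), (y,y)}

The schema corresponds to transitivity: forall x forall y forall z (Rxy & Ryz -> Rxz).
(F1): fails — Rw1w3 and Rw3w5 but not Rw1w5.
(F2): fails — Rab and Rbc but not Rac.
(F3): fails — Rw1w2 and Rw2w0 but not Rw1w0.
(F4): fails — Rtv and Rvu but not Rtu.
(F5): satisfies the condition.

(F5)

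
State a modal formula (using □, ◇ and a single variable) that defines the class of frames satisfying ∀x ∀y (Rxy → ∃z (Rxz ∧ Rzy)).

This is density; the standard corresponding axiom is C4: □□q → □q.
Suppose □□q→□q is valid. Take Rxy and set V(q)={w : xR²w}. Then □□q at x, so □q at x, so q at y, i.e. ∃z(Rxz∧Rzy).

□□q → □q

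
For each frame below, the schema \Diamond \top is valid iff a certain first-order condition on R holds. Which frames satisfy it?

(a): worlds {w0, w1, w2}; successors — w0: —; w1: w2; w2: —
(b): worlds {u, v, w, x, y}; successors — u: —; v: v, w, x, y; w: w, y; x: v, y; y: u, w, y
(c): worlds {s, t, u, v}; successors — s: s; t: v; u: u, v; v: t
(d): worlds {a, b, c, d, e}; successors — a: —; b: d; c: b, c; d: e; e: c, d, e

The schema corresponds to seriality: \forall x \exists y Rxy.
(a): fails — world w0 has no successor.
(b): fails — world u has no successor.
(c): holds.
(d): fails — world a has no successor.
Valid on: (c).

(c)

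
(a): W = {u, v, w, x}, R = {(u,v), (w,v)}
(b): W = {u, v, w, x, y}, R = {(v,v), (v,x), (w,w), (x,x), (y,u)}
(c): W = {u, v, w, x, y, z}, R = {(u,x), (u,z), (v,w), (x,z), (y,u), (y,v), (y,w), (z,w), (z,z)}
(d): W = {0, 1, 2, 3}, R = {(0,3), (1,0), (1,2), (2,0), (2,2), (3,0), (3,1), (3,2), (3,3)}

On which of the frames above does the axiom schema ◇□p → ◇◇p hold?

(d)

Frame correspondent (Sahlqvist): ∀x ∀y (xRy → ∃w (yRw ∧ xR²w)) — i.e. a generalized confluence (Geach) condition.
(a): fails — uRv but no t with vRt and uR²t.
(b): fails — yRu but no t with uRt and yR²t.
(c): fails — vRw but no t with wRt and vR²t.
(d): condition met.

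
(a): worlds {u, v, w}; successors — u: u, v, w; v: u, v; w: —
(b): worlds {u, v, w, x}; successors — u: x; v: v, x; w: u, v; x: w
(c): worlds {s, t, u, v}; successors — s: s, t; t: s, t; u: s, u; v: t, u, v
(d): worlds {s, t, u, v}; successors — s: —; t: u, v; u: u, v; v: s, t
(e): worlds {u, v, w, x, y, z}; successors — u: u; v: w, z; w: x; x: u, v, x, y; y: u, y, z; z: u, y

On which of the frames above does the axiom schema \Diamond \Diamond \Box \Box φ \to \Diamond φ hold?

This is the axiom for a generalized confluence (Geach) condition; its first-order frame correspondent is \forall x \forall y (x R^2 y \to \exists w (y R^2 w \wedge xRw)).
(a): fails — uR²w but no t with wR²t and uRt.
(b): condition met.
(c): condition met.
(d): fails — tR²s but no w with sR²w and tRw.
(e): fails — vR²u but no t with uR²t and vRt.
Valid on: (b), (c).

(b), (c)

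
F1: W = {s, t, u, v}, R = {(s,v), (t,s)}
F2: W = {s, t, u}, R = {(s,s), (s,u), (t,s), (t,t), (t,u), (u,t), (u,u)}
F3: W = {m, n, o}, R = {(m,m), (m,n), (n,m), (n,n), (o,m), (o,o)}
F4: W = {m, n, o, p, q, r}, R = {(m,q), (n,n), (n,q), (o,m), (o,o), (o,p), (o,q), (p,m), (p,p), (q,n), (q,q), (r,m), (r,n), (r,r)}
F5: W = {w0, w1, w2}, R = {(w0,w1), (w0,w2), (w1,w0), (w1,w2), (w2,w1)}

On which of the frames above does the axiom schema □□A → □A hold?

Frame correspondent (Sahlqvist): ∀x ∀y (Rxy → ∃z (Rxz ∧ Rzy)) — i.e. density.
F1: fails — Rsv but no z with Rsz and Rzv.
F2: ✓.
F3: ✓.
F4: ✓.
F5: fails — Rw1w0 but no z with Rw1z and Rzw0.

F2, F3, F4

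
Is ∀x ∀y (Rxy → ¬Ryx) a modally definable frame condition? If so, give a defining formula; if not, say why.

Not definable by any modal formula

Modal frame validity is preserved under surjective bounded morphisms.
The 4-cycle (worlds s,t,u,v with s→t→u→v→s) is asymmetric. Mapping every world to a single reflexive point • is a surjective bounded morphism, and the reflexive point is not asymmetric (R•• but asymmetry requires ¬R••).
So no modal formula (or set of formulas) defines exactly the asymmetric frames.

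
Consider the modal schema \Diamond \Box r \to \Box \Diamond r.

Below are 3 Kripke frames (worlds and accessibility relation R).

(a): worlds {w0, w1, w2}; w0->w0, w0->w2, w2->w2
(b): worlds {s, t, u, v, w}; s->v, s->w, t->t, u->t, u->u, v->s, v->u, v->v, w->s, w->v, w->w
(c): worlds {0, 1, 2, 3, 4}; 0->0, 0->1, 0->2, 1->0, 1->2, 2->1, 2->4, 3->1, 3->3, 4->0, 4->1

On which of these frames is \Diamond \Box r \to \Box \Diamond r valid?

The schema corresponds to convergence: \forall x \forall y \forall z (Rxy \wedge Rxz \to \exists w (Ryw \wedge Rzw)).
(a): satisfies the condition.
(b): fails — Rvu and Rvs but u and s have no common successor.
(c): fails — R02 and R01 but 2 and 1 have no common successor.
Valid on: (a).

(a)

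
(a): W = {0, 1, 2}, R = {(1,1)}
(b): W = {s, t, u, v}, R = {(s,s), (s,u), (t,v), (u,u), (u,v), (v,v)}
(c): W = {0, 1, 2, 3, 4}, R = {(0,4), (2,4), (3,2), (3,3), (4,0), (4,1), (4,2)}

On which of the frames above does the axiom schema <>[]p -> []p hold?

Frame correspondent (Sahlqvist): forall x forall y forall z (Rxy & Rxz -> Ryz) — i.e. the Euclidean property.
(a): condition met.
(b): fails — Rsu and Rss but not Rus.
(c): fails — R04 and R04 but not R44.

(a)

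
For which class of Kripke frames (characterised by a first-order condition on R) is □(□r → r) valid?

shift-reflexivity

Suppose □(□r→r) is valid. Take Rxy and set V(r)={w : Ryw}. Then at y, □r holds; since □(□r→r) at x, □r→r at y, so r at y, i.e. Ryy.
Conversely, any frame satisfying ∀x ∀y (Rxy → Ryy) validates the schema.
Frame condition: ∀x ∀y (Rxy → Ryy).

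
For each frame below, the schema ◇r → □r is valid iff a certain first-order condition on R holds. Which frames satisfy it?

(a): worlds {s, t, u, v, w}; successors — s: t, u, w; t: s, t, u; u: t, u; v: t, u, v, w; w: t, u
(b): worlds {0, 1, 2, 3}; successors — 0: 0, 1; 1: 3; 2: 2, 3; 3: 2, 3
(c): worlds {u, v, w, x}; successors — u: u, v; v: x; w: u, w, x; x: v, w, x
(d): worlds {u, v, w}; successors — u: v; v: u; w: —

(d)

The schema corresponds to partial functionality: ∀x ∀y ∀z (Rxy ∧ Rxz → y = z).
(a): fails — s sees both t and u.
(b): fails — 0 sees both 0 and 1.
(c): fails — u sees both u and v.
(d): holds.
Valid on: (d).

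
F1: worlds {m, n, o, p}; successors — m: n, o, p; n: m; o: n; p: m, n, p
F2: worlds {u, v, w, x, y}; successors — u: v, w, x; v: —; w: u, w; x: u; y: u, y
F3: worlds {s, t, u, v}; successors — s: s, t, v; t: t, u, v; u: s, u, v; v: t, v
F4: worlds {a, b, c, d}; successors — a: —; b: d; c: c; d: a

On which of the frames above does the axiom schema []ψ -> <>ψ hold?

The schema corresponds to seriality: forall x exists y Rxy.
F1: ✓.
F2: fails — world v has no successor.
F3: ✓.
F4: fails — world a has no successor.
Valid on: F1, F3.

F1, F3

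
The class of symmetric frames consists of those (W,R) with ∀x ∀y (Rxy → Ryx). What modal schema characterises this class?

s → □◇s

The condition is symmetry. The B schema s → □◇s defines it.
Suppose s→□◇s is valid. Take Rxy and set V(s)={x}. Then s at x, so □◇s at x, so ◇s at y, so some z with Ryz has s; z=x, i.e. Ryx.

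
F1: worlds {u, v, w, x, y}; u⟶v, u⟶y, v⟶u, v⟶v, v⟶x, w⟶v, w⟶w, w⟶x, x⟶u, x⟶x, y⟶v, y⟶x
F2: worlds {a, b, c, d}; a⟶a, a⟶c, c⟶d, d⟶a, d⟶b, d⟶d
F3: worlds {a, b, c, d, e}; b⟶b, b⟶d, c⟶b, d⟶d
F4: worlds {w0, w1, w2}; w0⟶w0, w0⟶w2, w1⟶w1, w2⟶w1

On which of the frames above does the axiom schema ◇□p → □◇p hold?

The schema corresponds to convergence: ∀x ∀y ∀z (Rxy ∧ Rxz → ∃w (Ryw ∧ Rzw)).
F1: fails — Rvu and Rvx but u and x have no common successor.
F2: fails — Raa and Rac but a and c have no common successor.
F3: condition met.
F4: fails — Rw0w2 and Rw0w0 but w2 and w0 have no common successor.

F3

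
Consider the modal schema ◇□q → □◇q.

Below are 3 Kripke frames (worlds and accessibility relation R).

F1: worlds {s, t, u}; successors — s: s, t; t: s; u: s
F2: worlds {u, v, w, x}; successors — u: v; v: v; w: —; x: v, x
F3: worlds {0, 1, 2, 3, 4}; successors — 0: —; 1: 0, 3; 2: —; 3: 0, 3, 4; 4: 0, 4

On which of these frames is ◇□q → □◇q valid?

The schema corresponds to convergence: ∀x ∀y ∀z (Rxy ∧ Rxz → ∃w (Ryw ∧ Rzw)).
F1: satisfies the condition.
F2: satisfies the condition.
F3: fails — R10 and R10 but 0 and 0 have no common successor.
Valid on: F1, F2.

F1, F2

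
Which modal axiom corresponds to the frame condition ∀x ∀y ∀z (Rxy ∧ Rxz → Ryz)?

This is the Euclidean property; the standard corresponding axiom is 5: ◇ψ → □◇ψ.
Suppose ◇ψ→□◇ψ is valid. Take Rxy, Rxz and set V(ψ)={y}. Then ◇ψ at x, so □◇ψ at x, so ◇ψ at z, so some w with Rzw has ψ; w=y, i.e. Rzy. By symmetry of the argument, Ryz.

◇ψ → □◇ψ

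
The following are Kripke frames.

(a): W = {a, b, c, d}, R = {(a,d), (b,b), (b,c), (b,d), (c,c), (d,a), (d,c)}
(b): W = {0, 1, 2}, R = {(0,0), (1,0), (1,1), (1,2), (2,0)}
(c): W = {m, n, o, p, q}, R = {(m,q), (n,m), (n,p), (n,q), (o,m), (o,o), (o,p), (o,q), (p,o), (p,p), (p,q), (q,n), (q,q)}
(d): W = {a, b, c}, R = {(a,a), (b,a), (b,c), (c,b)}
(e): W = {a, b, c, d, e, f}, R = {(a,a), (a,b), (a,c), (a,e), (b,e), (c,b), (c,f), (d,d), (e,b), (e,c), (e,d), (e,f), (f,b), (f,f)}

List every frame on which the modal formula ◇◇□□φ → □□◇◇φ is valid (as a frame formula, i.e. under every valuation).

Frame correspondent (Sahlqvist): ∀x ∀y ∀z ((xR²y ∧ xR²z) → ∃w (yR²w ∧ zR²w)) — i.e. a generalized confluence (Geach) condition.
(a): condition met.
(b): condition met.
(c): condition met.
(d): condition met.
(e): fails — aR²c, aR²d but no w with cR²w and dR²w.

(a), (b), (c), (d)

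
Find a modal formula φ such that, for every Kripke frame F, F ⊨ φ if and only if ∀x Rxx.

□s → s

A defining formula is □s → s (the T axiom).
Suppose □s→s is valid. At any x set V(s)={w : Rxw}. Then □s holds at x, so s holds at x, i.e. Rxx.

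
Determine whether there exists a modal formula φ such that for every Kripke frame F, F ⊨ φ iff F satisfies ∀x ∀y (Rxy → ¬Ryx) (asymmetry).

If a class were modally definable it would be closed under surjective bounded morphisms (Goldblatt–Thomason).
The 3-cycle (worlds w0,w1,w2 with w0→w1→w2→w0) is asymmetric. Mapping every world to a single reflexive point • is a surjective bounded morphism, and the reflexive point is not asymmetric (R•• but asymmetry requires ¬R••).
So the class is not modally definable.

Not definable by any modal formula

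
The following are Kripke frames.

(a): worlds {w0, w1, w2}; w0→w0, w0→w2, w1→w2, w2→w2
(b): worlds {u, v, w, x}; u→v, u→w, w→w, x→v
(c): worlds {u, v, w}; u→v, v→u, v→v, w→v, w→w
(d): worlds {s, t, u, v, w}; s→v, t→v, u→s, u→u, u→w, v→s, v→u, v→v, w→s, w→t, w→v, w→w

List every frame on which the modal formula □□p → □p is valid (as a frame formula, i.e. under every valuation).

Frame correspondent (Sahlqvist): ∀x ∀y (Rxy → ∃z (Rxz ∧ Rzy)) — i.e. density.
(a): satisfies the condition.
(b): fails — Ruv but no z with Ruz and Rzv.
(c): satisfies the condition.
(d): satisfies the condition.
Valid on: (a), (c), (d).

(a), (c), (d)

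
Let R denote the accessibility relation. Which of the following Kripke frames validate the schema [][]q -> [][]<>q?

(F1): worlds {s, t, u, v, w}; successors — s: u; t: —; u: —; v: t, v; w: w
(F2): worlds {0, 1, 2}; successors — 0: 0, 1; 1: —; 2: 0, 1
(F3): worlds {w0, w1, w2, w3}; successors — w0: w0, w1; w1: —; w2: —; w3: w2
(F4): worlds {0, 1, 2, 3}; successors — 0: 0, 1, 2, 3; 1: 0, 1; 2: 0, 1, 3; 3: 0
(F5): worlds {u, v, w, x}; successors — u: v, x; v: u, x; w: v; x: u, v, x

The schema corresponds to a generalized confluence (Geach) condition: forall x forall z (x R^2 z -> exists w (x R^2 w & zRw)).
(F1): fails — vR²t but no w* with vR²w* and tRw*.
(F2): fails — 0R²1 but no w with 0R²w and 1Rw.
(F3): fails — w0R²w1 but no w with w0R²w and w1Rw.
(F4): holds.
(F5): holds.
Valid on: (F4), (F5).

(F4), (F5)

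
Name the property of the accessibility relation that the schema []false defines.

Emptiness of R

□⊥ is valid iff no world has any successor (otherwise □⊥ fails at any world with one).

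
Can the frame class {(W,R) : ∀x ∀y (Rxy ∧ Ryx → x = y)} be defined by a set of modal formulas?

Any modally definable frame class is closed under surjective bounded morphisms.
The 8-cycle (worlds a,b,c,d,e,f,g,h with a→b→c→d→e→f→g→h→a) is antisymmetric. Sending even-indexed worlds to • and odd-indexed worlds to ∘ is a surjective bounded morphism onto the two-world frame with •↔∘, which is not antisymmetric.
Hence antisymmetry is not modally definable.

Not definable by any modal formula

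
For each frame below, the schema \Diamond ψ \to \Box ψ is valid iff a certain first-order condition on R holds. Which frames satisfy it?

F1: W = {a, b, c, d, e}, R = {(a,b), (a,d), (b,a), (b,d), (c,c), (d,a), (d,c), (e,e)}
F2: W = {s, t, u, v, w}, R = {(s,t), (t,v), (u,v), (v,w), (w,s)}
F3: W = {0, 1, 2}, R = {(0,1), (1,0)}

Frame correspondent (Sahlqvist): \forall x \forall y \forall z (Rxy \wedge Rxz \to y = z) — i.e. partial functionality.
F1: fails — a sees both b and d.
F2: ✓.
F3: ✓.

F2, F3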